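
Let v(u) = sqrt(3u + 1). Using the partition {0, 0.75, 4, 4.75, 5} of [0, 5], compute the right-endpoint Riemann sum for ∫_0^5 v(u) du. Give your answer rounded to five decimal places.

16.99897

Subinterval widths: 0.75, 3.25, 0.75, 0.25.
Right endpoints: 0.75, 4, 4.75, 5.
v(0.75) ≈ 1.80278, v(4) ≈ 3.60555, v(4.75) ≈ 3.90512, v(5) ≈ 4.00000.
Sum = Σ Δu_i · v(u_i).
Sum ≈ 16.99897.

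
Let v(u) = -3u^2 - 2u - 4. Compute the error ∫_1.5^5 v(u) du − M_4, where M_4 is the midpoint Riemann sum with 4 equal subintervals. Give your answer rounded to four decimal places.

Exact integral: ∫_1.5^5 v(u) du = -158.375.
M_4 ≈ -157.705078.
Error ≈ -158.375 − (-157.705078) ≈ -0.6699.

-0.6699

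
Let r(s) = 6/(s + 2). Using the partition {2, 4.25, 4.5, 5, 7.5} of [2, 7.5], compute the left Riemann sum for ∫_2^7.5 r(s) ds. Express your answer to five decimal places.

6.21940

Subinterval widths: 2.25, 0.25, 0.5, 2.5.
Left endpoints: 2, 4.25, 4.5, 5.
r(2) = 1.5, r(4.25) = 0.96, r(4.5) = 12/13, r(5) = 6/7.
Sum = Σ Δs_i · r(s_i).
Sum ≈ 6.21940.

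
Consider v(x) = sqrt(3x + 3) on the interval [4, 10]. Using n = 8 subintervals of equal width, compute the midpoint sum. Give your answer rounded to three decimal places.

Δx = (10 − 4)/8 = 0.75.
Midpoints: 4.375, 5.125, 5.875, 6.625, 7.375, 8.125, 8.875, 9.625.
v(4.375) ≈ 4.016, v(5.125) ≈ 4.287, v(5.875) ≈ 4.541, v(6.625) ≈ 4.783, v(7.375) ≈ 5.012, v(8.125) ≈ 5.232, v(8.875) ≈ 5.443, v(9.625) ≈ 5.646.
Sum = Δx · [v(4.375) + v(5.125) + v(5.875) + ...].
Sum ≈ 29.220.

29.220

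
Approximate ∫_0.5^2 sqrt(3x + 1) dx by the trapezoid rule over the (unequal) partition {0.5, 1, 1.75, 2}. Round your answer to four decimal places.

Subinterval widths: 0.5, 0.75, 0.25.
f(0.5) ≈ 1.5811, f(1) ≈ 2.0000, f(1.75) ≈ 2.5000, f(2) ≈ 2.6458.
On each subinterval the trapezoid contributes (Δx_i/2)·[f(x_{i-1}) + f(x_i)].
Sum ≈ 3.2260.

3.2260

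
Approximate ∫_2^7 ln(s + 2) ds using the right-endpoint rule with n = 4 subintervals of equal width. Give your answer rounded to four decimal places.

9.7187

Δs = (7 − 2)/4 = 1.25.
Right endpoints: 3.25, 4.5, 5.75, 7.
f(3.25) ≈ 1.6582, f(4.5) ≈ 1.8718, f(5.75) ≈ 2.0477, f(7) ≈ 2.1972.
Sum = Δs · [f(3.25) + f(4.5) + f(5.75) + f(7)].
Sum ≈ 9.7187.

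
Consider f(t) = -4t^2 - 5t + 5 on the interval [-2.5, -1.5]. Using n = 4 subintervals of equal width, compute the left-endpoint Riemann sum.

Δt = (-1.5 − (-2.5))/4 = 0.25.
Left endpoints: -2.5, -2.25, -2, -1.75.
f(-2.5) = -7.5, f(-2.25) = -4, f(-2) = -1, f(-1.75) = 1.5.
Sum = Δt · [f(-2.5) + f(-2.25) + f(-2) + f(-1.75)].
Sum = -2.75.

-2.75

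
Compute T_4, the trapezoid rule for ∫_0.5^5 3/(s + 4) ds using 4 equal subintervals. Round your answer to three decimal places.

2.091

Δs = (5 − 0.5)/4 = 1.125.
f(0.5) = 2/3, f(1.625) = 8/15, f(2.75) = 4/9, f(3.875) = 8/21, f(5) = 1/3.
T_4 = (Δs/2)·[f(s_0) + 2f(s_1) + 2f(s_2) + 2f(s_3) + f(s_4)].
Sum ≈ 2.091.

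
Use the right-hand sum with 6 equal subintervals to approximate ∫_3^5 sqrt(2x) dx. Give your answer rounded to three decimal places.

Δx = (5 − 3)/6 = 1/3.
Right endpoints: 10/3, 11/3, 4, 13/3, 14/3, 5.
f(10/3) ≈ 2.582, f(11/3) ≈ 2.708, f(4) ≈ 2.828, f(13/3) ≈ 2.944, f(14/3) ≈ 3.055, f(5) ≈ 3.162.
Sum = Δx · [f(10/3) + f(11/3) + f(4) + ...].
Sum ≈ 5.760.

5.760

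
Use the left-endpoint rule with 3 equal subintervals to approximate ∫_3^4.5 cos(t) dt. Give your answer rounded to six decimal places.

-1.290046

Δt = (4.5 − 3)/3 = 0.5.
Left endpoints: 3, 3.5, 4.
f(3) ≈ -0.989992, f(3.5) ≈ -0.936457, f(4) ≈ -0.653644.
Sum = Δt · [f(3) + f(3.5) + f(4)].
Sum ≈ -1.290046.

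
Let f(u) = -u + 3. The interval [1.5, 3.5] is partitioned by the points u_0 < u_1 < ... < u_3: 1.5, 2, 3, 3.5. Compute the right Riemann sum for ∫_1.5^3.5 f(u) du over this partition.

0.25

Subinterval widths: 0.5, 1, 0.5.
Right endpoints: 2, 3, 3.5.
f(2) = 1, f(3) = 0, f(3.5) = -0.5.
Sum = Σ Δu_i · f(u_i).
Sum = 0.25.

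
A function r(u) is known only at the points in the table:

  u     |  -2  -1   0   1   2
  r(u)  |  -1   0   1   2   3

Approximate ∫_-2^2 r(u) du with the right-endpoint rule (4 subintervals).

6

Δu = 1.
Sum = 1·[0 + 1 + 2 + 3] = 6.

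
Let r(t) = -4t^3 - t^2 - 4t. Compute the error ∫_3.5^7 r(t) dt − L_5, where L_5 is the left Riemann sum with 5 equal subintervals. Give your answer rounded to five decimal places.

-419.64417

Exact integral: ∫_3.5^7 r(t) dt ≈ -2424.4791667.
L_5 = -2004.835.
Error ≈ -2424.4791667 − (-2004.835) ≈ -419.64417.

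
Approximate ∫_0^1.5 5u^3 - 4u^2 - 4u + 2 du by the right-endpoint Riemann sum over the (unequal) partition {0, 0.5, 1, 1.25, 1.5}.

0.41015625

Subinterval widths: 0.5, 0.5, 0.25, 0.25.
Right endpoints: 0.5, 1, 1.25, 1.5.
f(0.5) = -0.375, f(1) = -1, f(1.25) = 0.515625, f(1.5) = 3.875.
Sum = Σ Δu_i · f(u_i).
Sum = 0.41015625.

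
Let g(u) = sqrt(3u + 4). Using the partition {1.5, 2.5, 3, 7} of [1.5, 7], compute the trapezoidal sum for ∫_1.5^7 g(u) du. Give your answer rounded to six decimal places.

Subinterval widths: 1, 0.5, 4.
g(1.5) ≈ 2.915476, g(2.5) ≈ 3.391165, g(3) ≈ 3.605551, g(7) ≈ 5.000000.
On each subinterval the trapezoid contributes (Δu_i/2)·[g(u_{i-1}) + g(u_i)].
Sum ≈ 22.113602.

22.113602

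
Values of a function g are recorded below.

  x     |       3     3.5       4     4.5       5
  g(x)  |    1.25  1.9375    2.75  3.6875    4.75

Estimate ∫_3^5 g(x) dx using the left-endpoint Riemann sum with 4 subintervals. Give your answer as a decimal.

4.8125

Δx = 0.5.
Sum = 0.5·[1.25 + 1.9375 + 2.75 + 3.6875] = 4.8125.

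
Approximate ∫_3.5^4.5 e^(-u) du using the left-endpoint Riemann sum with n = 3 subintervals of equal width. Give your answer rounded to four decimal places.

0.0224

Δu = (4.5 − 3.5)/3 = 1/3.
Left endpoints: 3.5, 23/6, 25/6.
f(3.5) ≈ 0.0302, f(23/6) ≈ 0.0216, f(25/6) ≈ 0.0155.
Sum = Δu · [f(3.5) + f(23/6) + f(25/6)].
Sum ≈ 0.0224.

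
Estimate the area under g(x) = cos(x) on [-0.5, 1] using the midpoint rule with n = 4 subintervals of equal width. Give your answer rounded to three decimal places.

1.329

Δx = (1 − (-0.5))/4 = 0.375.
Midpoints: -0.3125, 0.0625, 0.4375, 0.8125.
g(-0.3125) ≈ 0.952, g(0.0625) ≈ 0.998, g(0.4375) ≈ 0.906, g(0.8125) ≈ 0.688.
Sum = Δx · [g(-0.3125) + g(0.0625) + g(0.4375) + g(0.8125)].
Sum ≈ 1.329.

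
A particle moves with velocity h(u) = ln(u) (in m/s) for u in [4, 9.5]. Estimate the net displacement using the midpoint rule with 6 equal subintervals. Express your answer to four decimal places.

Δu = (9.5 − 4)/6 = 11/12.
Midpoints: 107/24, 5.375, 151/24, 173/24, 8.125, 217/24.
h(107/24) ≈ 1.4948, h(5.375) ≈ 1.6818, h(151/24) ≈ 1.8392, h(173/24) ≈ 1.9752, h(8.125) ≈ 2.0949, h(217/24) ≈ 2.2018.
Sum = Δu · [h(107/24) + h(5.375) + h(151/24) + ...].
Sum ≈ 10.3471.

10.3471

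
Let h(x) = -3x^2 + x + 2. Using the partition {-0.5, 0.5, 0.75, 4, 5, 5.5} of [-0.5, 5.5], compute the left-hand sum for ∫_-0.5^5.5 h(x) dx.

-71.359375

Subinterval widths: 1, 0.25, 3.25, 1, 0.5.
Left endpoints: -0.5, 0.5, 0.75, 4, 5.
h(-0.5) = 0.75, h(0.5) = 1.75, h(0.75) = 1.0625, h(4) = -42, h(5) = -68.
Sum = Σ Δx_i · h(x_i).
Sum = -71.359375.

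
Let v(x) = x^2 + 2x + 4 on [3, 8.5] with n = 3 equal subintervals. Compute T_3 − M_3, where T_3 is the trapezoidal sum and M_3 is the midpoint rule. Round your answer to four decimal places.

T_3 ≈ 284.039352.
M_3 ≈ 279.417824.
T_3 − M_3 ≈ 4.6215.

4.6215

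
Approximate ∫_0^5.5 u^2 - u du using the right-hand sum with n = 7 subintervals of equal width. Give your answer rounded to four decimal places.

50.6224

Δu = (5.5 − 0)/7 = 11/14.
Right endpoints: 11/14, 11/7, 33/14, 22/7, 55/14, 33/7, 5.5.
f(11/14) = -33/196, f(11/7) = 44/49, f(33/14) = 627/196, f(22/7) = 330/49, f(55/14) = 2255/196, f(33/7) = 858/49, f(5.5) = 24.75.
Sum = Δu · [f(11/14) + f(11/7) + f(33/14) + ...].
Sum ≈ 50.6224.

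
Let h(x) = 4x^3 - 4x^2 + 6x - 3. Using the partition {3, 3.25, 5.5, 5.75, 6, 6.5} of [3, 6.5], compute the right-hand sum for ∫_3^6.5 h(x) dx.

2156.4375

Subinterval widths: 0.25, 2.25, 0.25, 0.25, 0.5.
Right endpoints: 3.25, 5.5, 5.75, 6, 6.5.
h(3.25) = 111.5625, h(5.5) = 574.5, h(5.75) = 659.6875, h(6) = 753, h(6.5) = 965.5.
Sum = Σ Δx_i · h(x_i).
Sum = 2156.4375.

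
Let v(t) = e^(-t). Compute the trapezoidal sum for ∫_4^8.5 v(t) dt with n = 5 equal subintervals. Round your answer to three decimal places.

Δt = (8.5 − 4)/5 = 0.9.
v(4) ≈ 0.018, v(4.9) ≈ 0.007, v(5.8) ≈ 0.003, v(6.7) ≈ 0.001, v(7.6) ≈ 0.001, v(8.5) ≈ 0.000.
T_5 = (Δt/2)·[v(t_0) + 2v(t_1) + ... + 2v(t_{4}) + v(t_5)].
Sum ≈ 0.019.

0.019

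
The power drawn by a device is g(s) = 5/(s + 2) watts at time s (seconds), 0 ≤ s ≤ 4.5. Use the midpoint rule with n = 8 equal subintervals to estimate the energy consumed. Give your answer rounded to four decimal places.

5.8786

Δs = (4.5 − 0)/8 = 0.5625.
Midpoints: 0.28125, 0.84375, 1.40625, 1.96875, 2.53125, 3.09375, 3.65625, 4.21875.
g(0.28125) = 160/73, g(0.84375) = 160/91, g(1.40625) = 160/109, g(1.96875) = 160/127, g(2.53125) = 32/29, g(3.09375) = 160/163, g(3.65625) = 160/181, g(4.21875) = 160/199.
Sum = Δs · [g(0.28125) + g(0.84375) + g(1.40625) + ...].
Sum ≈ 5.8786.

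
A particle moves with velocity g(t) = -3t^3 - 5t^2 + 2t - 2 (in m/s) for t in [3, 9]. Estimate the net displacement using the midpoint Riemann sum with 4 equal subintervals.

-5903.625

Δt = (9 − 3)/4 = 1.5.
Midpoints: 3.75, 5.25, 6.75, 8.25.
g(3.75) = -223.015625, g(5.25) = -563.421875, g(6.75) = -1138.953125, g(8.25) = -2010.359375.
Sum = Δt · [g(3.75) + g(5.25) + g(6.75) + g(8.25)].
Sum = -5903.625.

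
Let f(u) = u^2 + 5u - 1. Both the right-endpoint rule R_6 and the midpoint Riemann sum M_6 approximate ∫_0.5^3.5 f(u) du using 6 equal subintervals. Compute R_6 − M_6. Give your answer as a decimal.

6.9375

R_6 = 48.125.
M_6 = 41.1875.
R_6 − M_6 = 6.9375.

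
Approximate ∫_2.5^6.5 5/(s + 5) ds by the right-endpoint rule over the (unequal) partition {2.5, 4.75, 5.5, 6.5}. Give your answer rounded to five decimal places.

1.94577

Subinterval widths: 2.25, 0.75, 1.
Right endpoints: 4.75, 5.5, 6.5.
f(4.75) = 20/39, f(5.5) = 10/21, f(6.5) = 10/23.
Sum = Σ Δs_i · f(s_i).
Sum ≈ 1.94577.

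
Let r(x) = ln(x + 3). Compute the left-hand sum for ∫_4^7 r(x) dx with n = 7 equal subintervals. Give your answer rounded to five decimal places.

Δx = (7 − 4)/7 = 3/7.
Left endpoints: 4, 31/7, 34/7, 37/7, 40/7, 43/7, 46/7.
r(4) ≈ 1.94591, r(31/7) ≈ 2.00533, r(34/7) ≈ 2.06142, r(37/7) ≈ 2.11453, r(40/7) ≈ 2.16496, r(43/7) ≈ 2.21297, r(46/7) ≈ 2.25878.
Sum = Δx · [r(4) + r(31/7) + r(34/7) + ...].
Sum ≈ 6.32739.

6.32739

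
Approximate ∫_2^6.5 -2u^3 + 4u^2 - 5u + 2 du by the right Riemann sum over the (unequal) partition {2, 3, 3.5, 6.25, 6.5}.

Subinterval widths: 1, 0.5, 2.75, 0.25.
Right endpoints: 3, 3.5, 6.25, 6.5.
f(3) = -31, f(3.5) = -52.25, f(6.25) = -361.28125, f(6.5) = -410.75.
Sum = Σ Δu_i · f(u_i).
Sum = -1153.3359375.

-1153.3359375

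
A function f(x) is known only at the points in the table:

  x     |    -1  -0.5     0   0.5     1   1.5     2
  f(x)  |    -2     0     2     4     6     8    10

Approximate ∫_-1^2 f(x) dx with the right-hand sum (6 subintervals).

15

Δx = 0.5.
Sum = 0.5·[0 + 2 + 4 + 6 + 8 + 10] = 15.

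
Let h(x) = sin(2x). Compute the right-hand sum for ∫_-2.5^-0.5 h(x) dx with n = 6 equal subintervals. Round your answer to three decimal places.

-0.424

Δx = (-0.5 − (-2.5))/6 = 1/3.
Right endpoints: -13/6, -11/6, -1.5, -7/6, -5/6, -0.5.
h(-13/6) ≈ 0.929, h(-11/6) ≈ 0.501, h(-1.5) ≈ -0.141, h(-7/6) ≈ -0.723, h(-5/6) ≈ -0.995, h(-0.5) ≈ -0.841.
Sum = Δx · [h(-13/6) + h(-11/6) + h(-1.5) + ...].
Sum ≈ -0.424.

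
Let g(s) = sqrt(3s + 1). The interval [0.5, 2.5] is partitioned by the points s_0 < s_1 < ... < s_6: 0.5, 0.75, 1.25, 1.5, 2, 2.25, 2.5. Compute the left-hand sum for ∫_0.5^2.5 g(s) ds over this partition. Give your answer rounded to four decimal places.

Subinterval widths: 0.25, 0.5, 0.25, 0.5, 0.25, 0.25.
Left endpoints: 0.5, 0.75, 1.25, 1.5, 2, 2.25.
g(0.5) ≈ 1.5811, g(0.75) ≈ 1.8028, g(1.25) ≈ 2.1794, g(1.5) ≈ 2.3452, g(2) ≈ 2.6458, g(2.25) ≈ 2.7839.
Sum = Σ Δs_i · g(s_i).
Sum ≈ 4.3715.

4.3715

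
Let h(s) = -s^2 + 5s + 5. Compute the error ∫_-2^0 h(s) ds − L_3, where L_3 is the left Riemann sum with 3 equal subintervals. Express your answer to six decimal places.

4.814815

Exact integral: ∫_-2^0 h(s) ds ≈ -2.66666667.
L_3 ≈ -7.48148148.
Error ≈ -2.66666667 − (-7.48148148) ≈ 4.814815.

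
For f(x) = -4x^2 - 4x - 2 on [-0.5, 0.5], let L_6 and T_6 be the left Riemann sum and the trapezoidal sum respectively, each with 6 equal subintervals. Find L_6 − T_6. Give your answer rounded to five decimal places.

0.33333

L_6 ≈ -2.0185185.
T_6 ≈ -2.3518519.
L_6 − T_6 ≈ 0.33333.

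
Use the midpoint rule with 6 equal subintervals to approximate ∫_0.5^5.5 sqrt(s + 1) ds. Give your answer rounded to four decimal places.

Δs = (5.5 − 0.5)/6 = 5/6.
Midpoints: 11/12, 1.75, 31/12, 41/12, 4.25, 61/12.
f(11/12) ≈ 1.3844, f(1.75) ≈ 1.6583, f(31/12) ≈ 1.8930, f(41/12) ≈ 2.1016, f(4.25) ≈ 2.2913, f(61/12) ≈ 2.4664.
Sum = Δs · [f(11/12) + f(1.75) + f(31/12) + ...].
Sum ≈ 9.8292.

9.8292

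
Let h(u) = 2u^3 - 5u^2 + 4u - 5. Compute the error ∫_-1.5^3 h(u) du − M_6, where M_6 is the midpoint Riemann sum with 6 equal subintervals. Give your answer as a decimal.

Exact integral: ∫_-1.5^3 h(u) du = -21.65625.
M_6 = -21.55078125.
Error = -21.65625 − (-21.55078125) = -0.10546875.

-0.10546875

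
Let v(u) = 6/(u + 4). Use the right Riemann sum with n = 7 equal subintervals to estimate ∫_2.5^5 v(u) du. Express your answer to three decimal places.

Δu = (5 − 2.5)/7 = 5/14.
Right endpoints: 20/7, 45/14, 25/7, 55/14, 30/7, 65/14, 5.
v(20/7) = 0.875, v(45/14) = 84/101, v(25/7) = 42/53, v(55/14) = 28/37, v(30/7) = 21/29, v(65/14) = 84/121, v(5) = 2/3.
Sum = Δu · [v(20/7) + v(45/14) + v(25/7) + ...].
Sum ≈ 1.907.

1.907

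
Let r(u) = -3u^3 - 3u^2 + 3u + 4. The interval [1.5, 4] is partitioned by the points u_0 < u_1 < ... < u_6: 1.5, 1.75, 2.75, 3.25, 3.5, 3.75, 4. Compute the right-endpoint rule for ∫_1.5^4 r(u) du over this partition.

Subinterval widths: 0.25, 1, 0.5, 0.25, 0.25, 0.25.
Right endpoints: 1.75, 2.75, 3.25, 3.5, 3.75, 4.
r(1.75) = -16.015625, r(2.75) = -72.828125, r(3.25) = -120.921875, r(3.5) = -150.875, r(3.75) = -185.140625, r(4) = -224.
Sum = Σ Δu_i · r(u_i).
Sum = -277.296875.

-277.296875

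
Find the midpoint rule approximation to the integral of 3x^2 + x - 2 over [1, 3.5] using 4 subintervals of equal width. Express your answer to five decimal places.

42.25586

Δx = (3.5 − 1)/4 = 0.625.
Midpoints: 1.3125, 1.9375, 2.5625, 3.1875.
f(1.3125) = 4.48046875, f(1.9375) = 11.19921875, f(2.5625) = 20.26171875, f(3.1875) = 31.66796875.
Sum = Δx · [f(1.3125) + f(1.9375) + f(2.5625) + f(3.1875)].
Sum ≈ 42.25586.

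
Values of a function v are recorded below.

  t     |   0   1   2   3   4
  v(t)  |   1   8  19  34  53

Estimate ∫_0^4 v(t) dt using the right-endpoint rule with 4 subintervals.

Δt = 1.
Sum = 1·[8 + 19 + 34 + 53] = 114.

114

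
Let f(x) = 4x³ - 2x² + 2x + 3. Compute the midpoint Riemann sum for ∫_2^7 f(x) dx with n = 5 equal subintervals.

Δx = (7 − 2)/5 = 1.
Midpoints: 2.5, 3.5, 4.5, 5.5, 6.5.
f(2.5) = 58, f(3.5) = 157, f(4.5) = 336, f(5.5) = 619, f(6.5) = 1030.
Sum = Δx · [f(2.5) + f(3.5) + f(4.5) + f(5.5) + f(6.5)].
Sum = 2200.

2200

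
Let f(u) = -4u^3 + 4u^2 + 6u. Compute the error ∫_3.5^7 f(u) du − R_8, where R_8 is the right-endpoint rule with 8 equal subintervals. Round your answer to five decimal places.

Exact integral: ∫_3.5^7 f(u) du ≈ -1740.5208333.
R_8 ≈ -1972.9677734.
Error ≈ -1740.5208333 − (-1972.9677734) ≈ 232.44694.

232.44694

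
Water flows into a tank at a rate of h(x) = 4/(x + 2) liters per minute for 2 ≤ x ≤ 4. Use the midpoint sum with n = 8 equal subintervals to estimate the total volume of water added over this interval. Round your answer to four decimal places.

Δx = (4 − 2)/8 = 0.25.
Midpoints: 2.125, 2.375, 2.625, 2.875, 3.125, 3.375, 3.625, 3.875.
h(2.125) = 32/33, h(2.375) = 32/35, h(2.625) = 32/37, h(2.875) = 32/39, h(3.125) = 32/41, h(3.375) = 32/43, h(3.625) = 32/45, h(3.875) = 32/47.
Sum = Δx · [h(2.125) + h(2.375) + h(2.625) + ...].
Sum ≈ 1.6215.

1.6215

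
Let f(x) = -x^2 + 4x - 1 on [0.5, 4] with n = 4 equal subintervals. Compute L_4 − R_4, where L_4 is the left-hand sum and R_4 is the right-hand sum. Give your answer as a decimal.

1.53125

L_4 = 7.02734375.
R_4 = 5.49609375.
L_4 − R_4 = 1.53125.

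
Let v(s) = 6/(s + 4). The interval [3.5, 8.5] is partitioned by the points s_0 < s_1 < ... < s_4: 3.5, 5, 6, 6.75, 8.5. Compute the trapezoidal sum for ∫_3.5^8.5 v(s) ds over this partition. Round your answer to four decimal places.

Subinterval widths: 1.5, 1, 0.75, 1.75.
v(3.5) = 0.8, v(5) = 2/3, v(6) = 0.6, v(6.75) = 24/43, v(8.5) = 0.48.
On each subinterval the trapezoid contributes (Δs_i/2)·[v(s_{i-1}) + v(s_i)].
Sum ≈ 3.0760.

3.0760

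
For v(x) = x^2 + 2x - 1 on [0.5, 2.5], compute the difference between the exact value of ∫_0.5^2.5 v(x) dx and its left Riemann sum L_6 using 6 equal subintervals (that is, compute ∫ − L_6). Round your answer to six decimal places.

1.629630

Exact integral: ∫_0.5^2.5 v(x) dx ≈ 9.16666667.
L_6 ≈ 7.53703704.
Error ≈ 9.16666667 − 7.53703704 ≈ 1.629630.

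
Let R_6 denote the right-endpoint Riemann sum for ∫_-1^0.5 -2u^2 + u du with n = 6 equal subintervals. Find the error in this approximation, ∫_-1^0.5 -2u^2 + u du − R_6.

-0.34375

Exact integral: ∫_-1^0.5 f(u) du = -1.125.
R_6 = -0.78125.
Error = -1.125 − (-0.78125) = -0.34375.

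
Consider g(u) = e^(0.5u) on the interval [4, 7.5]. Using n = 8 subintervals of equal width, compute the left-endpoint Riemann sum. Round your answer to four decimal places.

62.8589

Δu = (7.5 − 4)/8 = 0.4375.
Left endpoints: 4, 4.4375, 4.875, 5.3125, 5.75, 6.1875, 6.625, 7.0625.
g(4) ≈ 7.3891, g(4.4375) ≈ 9.1958, g(4.875) ≈ 11.4444, g(5.3125) ≈ 14.2428, g(5.75) ≈ 17.7254, g(6.1875) ≈ 22.0596, g(6.625) ≈ 27.4537, g(7.0625) ≈ 34.1666.
Sum = Δu · [g(4) + g(4.4375) + g(4.875) + ...].
Sum ≈ 62.8589.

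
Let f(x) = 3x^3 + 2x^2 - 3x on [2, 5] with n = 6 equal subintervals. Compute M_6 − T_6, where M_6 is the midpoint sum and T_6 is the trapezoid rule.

-6.28125

M_6 = 501.15625.
T_6 = 507.4375.
M_6 − T_6 = -6.28125.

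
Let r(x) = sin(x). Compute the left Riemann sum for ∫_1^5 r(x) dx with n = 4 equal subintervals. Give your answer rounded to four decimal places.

Δx = (5 − 1)/4 = 1.
Left endpoints: 1, 2, 3, 4.
r(1) ≈ 0.8415, r(2) ≈ 0.9093, r(3) ≈ 0.1411, r(4) ≈ -0.7568.
Sum = Δx · [r(1) + r(2) + r(3) + r(4)].
Sum ≈ 1.1351.

1.1351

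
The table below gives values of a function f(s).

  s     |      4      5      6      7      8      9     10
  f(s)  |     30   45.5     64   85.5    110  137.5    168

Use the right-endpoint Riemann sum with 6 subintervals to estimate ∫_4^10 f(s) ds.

610.5

Δs = 1.
Sum = 1·[45.5 + 64 + 85.5 + 110 + 137.5 + 168] = 610.5.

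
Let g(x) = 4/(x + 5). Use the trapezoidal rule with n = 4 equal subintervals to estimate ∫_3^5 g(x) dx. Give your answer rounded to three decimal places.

0.893

Δx = (5 − 3)/4 = 0.5.
g(3) = 0.5, g(3.5) = 8/17, g(4) = 4/9, g(4.5) = 8/19, g(5) = 0.4.
T_4 = (Δx/2)·[g(x_0) + 2g(x_1) + 2g(x_2) + 2g(x_3) + g(x_4)].
Sum ≈ 0.893.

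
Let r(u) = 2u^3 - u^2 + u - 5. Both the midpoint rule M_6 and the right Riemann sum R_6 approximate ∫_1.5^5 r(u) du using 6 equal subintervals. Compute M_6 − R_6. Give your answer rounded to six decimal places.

M_6 ≈ 261.46600116.
R_6 ≈ 332.30758102.
M_6 − R_6 ≈ -70.841580.

-70.841580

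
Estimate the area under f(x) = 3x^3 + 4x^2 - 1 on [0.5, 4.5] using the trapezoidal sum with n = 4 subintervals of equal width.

Δx = (4.5 − 0.5)/4 = 1.
f(0.5) = 0.375, f(1.5) = 18.125, f(2.5) = 70.875, f(3.5) = 176.625, f(4.5) = 353.375.
T_4 = (Δx/2)·[f(x_0) + 2f(x_1) + 2f(x_2) + 2f(x_3) + f(x_4)].
Sum = 442.5.

442.5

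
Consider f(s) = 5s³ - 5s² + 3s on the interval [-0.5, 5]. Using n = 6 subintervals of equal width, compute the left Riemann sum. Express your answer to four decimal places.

Δs = (5 − (-0.5))/6 = 11/12.
Left endpoints: -0.5, 5/12, 4/3, 2.25, 19/6, 49/12.
f(-0.5) = -3.375, f(5/12) = 1285/1728, f(4/3) = 188/27, f(2.25) = 38.390625, f(19/6) = 25517/216, f(49/12) = 465353/1728.
Sum = Δs · [f(-0.5) + f(5/12) + f(4/3) + ...].
Sum ≈ 394.3115.

394.3115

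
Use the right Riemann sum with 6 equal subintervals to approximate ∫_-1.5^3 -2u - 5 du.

Δu = (3 − (-1.5))/6 = 0.75.
Right endpoints: -0.75, 0, 0.75, 1.5, 2.25, 3.
f(-0.75) = -3.5, f(0) = -5, f(0.75) = -6.5, f(1.5) = -8, f(2.25) = -9.5, f(3) = -11.
Sum = Δu · [f(-0.75) + f(0) + f(0.75) + ...].
Sum = -32.625.

-32.625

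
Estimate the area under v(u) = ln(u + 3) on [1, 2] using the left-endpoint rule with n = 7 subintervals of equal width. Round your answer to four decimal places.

Δu = (2 − 1)/7 = 1/7.
Left endpoints: 1, 8/7, 9/7, 10/7, 11/7, 12/7, 13/7.
v(1) ≈ 1.3863, v(8/7) ≈ 1.4214, v(9/7) ≈ 1.4553, v(10/7) ≈ 1.4881, v(11/7) ≈ 1.5198, v(12/7) ≈ 1.5506, v(13/7) ≈ 1.5805.
Sum = Δu · [v(1) + v(8/7) + v(9/7) + ...].
Sum ≈ 1.4860.

1.4860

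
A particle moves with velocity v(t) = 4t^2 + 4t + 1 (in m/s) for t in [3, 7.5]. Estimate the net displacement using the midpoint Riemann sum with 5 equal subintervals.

Δt = (7.5 − 3)/5 = 0.9.
Midpoints: 3.45, 4.35, 5.25, 6.15, 7.05.
v(3.45) = 62.41, v(4.35) = 94.09, v(5.25) = 132.25, v(6.15) = 176.89, v(7.05) = 228.01.
Sum = Δt · [v(3.45) + v(4.35) + v(5.25) + v(6.15) + v(7.05)].
Sum = 624.285.

624.285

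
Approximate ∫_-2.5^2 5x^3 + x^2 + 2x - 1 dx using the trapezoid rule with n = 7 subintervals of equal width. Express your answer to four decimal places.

Δx = (2 − (-2.5))/7 = 9/14.
f(-2.5) = -77.875, f(-13/7) = -11419/343, f(-17/14) = -29927/2744, f(-4/7) = -943/343, f(1/14) = -2333/2744, f(5/7) = 947/343, f(19/14) = 44053/2744, f(2) = 47.
T_7 = (Δx/2)·[f(x_0) + 2f(x_1) + ... + 2f(x_{6}) + f(x_7)].
Sum ≈ -28.5555.

-28.5555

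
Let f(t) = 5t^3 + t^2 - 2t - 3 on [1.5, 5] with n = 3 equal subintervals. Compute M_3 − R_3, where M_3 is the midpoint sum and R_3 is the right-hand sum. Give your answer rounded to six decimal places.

M_3 ≈ 762.46325231.
R_3 ≈ 1185.64120370.
M_3 − R_3 ≈ -423.177951.

-423.177951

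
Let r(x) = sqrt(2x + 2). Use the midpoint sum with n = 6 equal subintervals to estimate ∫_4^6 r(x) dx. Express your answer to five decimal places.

Δx = (6 − 4)/6 = 1/3.
Midpoints: 25/6, 4.5, 29/6, 31/6, 5.5, 35/6.
r(25/6) ≈ 3.21455, r(4.5) ≈ 3.31662, r(29/6) ≈ 3.41565, r(31/6) ≈ 3.51188, r(5.5) ≈ 3.60555, r(35/6) ≈ 3.69685.
Sum = Δx · [r(25/6) + r(4.5) + r(29/6) + ...].
Sum ≈ 6.92037.

6.92037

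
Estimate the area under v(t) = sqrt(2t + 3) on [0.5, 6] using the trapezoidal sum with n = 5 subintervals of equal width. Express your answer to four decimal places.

16.6740

Δt = (6 − 0.5)/5 = 1.1.
v(0.5) ≈ 2.0000, v(1.6) ≈ 2.4900, v(2.7) ≈ 2.8983, v(3.8) ≈ 3.2558, v(4.9) ≈ 3.5777, v(6) ≈ 3.8730.
T_5 = (Δt/2)·[v(t_0) + 2v(t_1) + ... + 2v(t_{4}) + v(t_5)].
Sum ≈ 16.6740.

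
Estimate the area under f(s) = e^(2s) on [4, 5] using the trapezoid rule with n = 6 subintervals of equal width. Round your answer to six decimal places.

Δs = (5 − 4)/6 = 1/6.
f(4) ≈ 2980.957987, f(25/6) ≈ 4160.262005, f(13/3) ≈ 5806.113346, f(4.5) ≈ 8103.083928, f(14/3) ≈ 11308.764611, f(29/6) ≈ 15782.652403, f(5) ≈ 22026.465795.
T_6 = (Δs/2)·[f(s_0) + 2f(s_1) + ... + 2f(s_{5}) + f(s_6)].
Sum ≈ 9610.764697.

9610.764697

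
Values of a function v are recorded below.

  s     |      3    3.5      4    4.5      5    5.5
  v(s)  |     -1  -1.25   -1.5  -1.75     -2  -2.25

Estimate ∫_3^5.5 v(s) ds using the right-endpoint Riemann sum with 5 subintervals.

-4.375

Δs = 0.5.
Sum = 0.5·[(-1.25) + (-1.5) + (-1.75) + (-2) + (-2.25)] = -4.375.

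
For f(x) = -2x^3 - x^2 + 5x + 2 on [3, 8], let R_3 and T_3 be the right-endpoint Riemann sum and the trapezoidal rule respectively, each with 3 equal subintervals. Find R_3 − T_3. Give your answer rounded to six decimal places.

R_3 ≈ -2933.70370370.
T_3 ≈ -2100.37037037.
R_3 − T_3 ≈ -833.333333.

-833.333333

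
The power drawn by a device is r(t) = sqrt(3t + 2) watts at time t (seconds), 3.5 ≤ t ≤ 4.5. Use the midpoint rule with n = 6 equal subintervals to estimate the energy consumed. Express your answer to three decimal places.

Δt = (4.5 − 3.5)/6 = 1/6.
Midpoints: 43/12, 3.75, 47/12, 49/12, 4.25, 53/12.
r(43/12) ≈ 3.571, r(3.75) ≈ 3.640, r(47/12) ≈ 3.708, r(49/12) ≈ 3.775, r(4.25) ≈ 3.841, r(53/12) ≈ 3.905.
Sum = Δt · [r(43/12) + r(3.75) + r(47/12) + ...].
Sum ≈ 3.740.

3.740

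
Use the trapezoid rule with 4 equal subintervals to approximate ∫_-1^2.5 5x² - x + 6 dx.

48.31640625

Δx = (2.5 − (-1))/4 = 0.875.
f(-1) = 12, f(-0.125) = 6.203125, f(0.75) = 8.0625, f(1.625) = 17.578125, f(2.5) = 34.75.
T_4 = (Δx/2)·[f(x_0) + 2f(x_1) + 2f(x_2) + 2f(x_3) + f(x_4)].
Sum = 48.31640625.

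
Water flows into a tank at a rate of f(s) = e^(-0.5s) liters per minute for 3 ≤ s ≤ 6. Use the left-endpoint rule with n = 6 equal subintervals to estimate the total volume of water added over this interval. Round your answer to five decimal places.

0.39183

Δs = (6 − 3)/6 = 0.5.
Left endpoints: 3, 3.5, 4, 4.5, 5, 5.5.
f(3) ≈ 0.22313, f(3.5) ≈ 0.17377, f(4) ≈ 0.13534, f(4.5) ≈ 0.10540, f(5) ≈ 0.08208, f(5.5) ≈ 0.06393.
Sum = Δs · [f(3) + f(3.5) + f(4) + ...].
Sum ≈ 0.39183.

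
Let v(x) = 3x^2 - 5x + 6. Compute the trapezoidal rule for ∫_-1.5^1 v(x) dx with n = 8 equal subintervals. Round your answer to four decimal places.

Δx = (1 − (-1.5))/8 = 0.3125.
v(-1.5) = 20.25, v(-1.1875) = 16.16796875, v(-0.875) = 12.671875, v(-0.5625) = 9.76171875, v(-0.25) = 7.4375, v(0.0625) = 5.69921875, v(0.375) = 4.546875, v(0.6875) = 3.98046875, v(1) = 4.
T_8 = (Δx/2)·[v(x_0) + 2v(x_1) + ... + 2v(x_{7}) + v(x_8)].
Sum ≈ 22.6221.

22.6221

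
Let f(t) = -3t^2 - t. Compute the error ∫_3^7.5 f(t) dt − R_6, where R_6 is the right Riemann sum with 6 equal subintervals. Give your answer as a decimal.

56.109375

Exact integral: ∫_3^7.5 f(t) dt = -418.5.
R_6 = -474.609375.
Error = -418.5 − (-474.609375) = 56.109375.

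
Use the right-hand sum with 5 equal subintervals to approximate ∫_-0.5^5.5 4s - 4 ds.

Δs = (5.5 − (-0.5))/5 = 1.2.
Right endpoints: 0.7, 1.9, 3.1, 4.3, 5.5.
f(0.7) = -1.2, f(1.9) = 3.6, f(3.1) = 8.4, f(4.3) = 13.2, f(5.5) = 18.
Sum = Δs · [f(0.7) + f(1.9) + f(3.1) + f(4.3) + f(5.5)].
Sum = 50.4.

50.4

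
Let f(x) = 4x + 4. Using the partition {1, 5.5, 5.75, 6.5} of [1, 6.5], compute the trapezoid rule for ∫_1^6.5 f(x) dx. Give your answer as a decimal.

104.5

Subinterval widths: 4.5, 0.25, 0.75.
f(1) = 8, f(5.5) = 26, f(5.75) = 27, f(6.5) = 30.
On each subinterval the trapezoid contributes (Δx_i/2)·[f(x_{i-1}) + f(x_i)].
Sum = 104.5.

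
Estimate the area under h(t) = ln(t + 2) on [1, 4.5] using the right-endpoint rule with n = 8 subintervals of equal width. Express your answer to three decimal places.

Δt = (4.5 − 1)/8 = 0.4375.
Right endpoints: 1.4375, 1.875, 2.3125, 2.75, 3.1875, 3.625, 4.0625, 4.5.
h(1.4375) ≈ 1.235, h(1.875) ≈ 1.355, h(2.3125) ≈ 1.462, h(2.75) ≈ 1.558, h(3.1875) ≈ 1.646, h(3.625) ≈ 1.727, h(4.0625) ≈ 1.802, h(4.5) ≈ 1.872.
Sum = Δt · [h(1.4375) + h(1.875) + h(2.3125) + ...].
Sum ≈ 5.537.

5.537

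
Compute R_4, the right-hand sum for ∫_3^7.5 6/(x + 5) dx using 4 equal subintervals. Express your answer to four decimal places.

2.5317

Δx = (7.5 − 3)/4 = 1.125.
Right endpoints: 4.125, 5.25, 6.375, 7.5.
f(4.125) = 48/73, f(5.25) = 24/41, f(6.375) = 48/91, f(7.5) = 0.48.
Sum = Δx · [f(4.125) + f(5.25) + f(6.375) + f(7.5)].
Sum ≈ 2.5317.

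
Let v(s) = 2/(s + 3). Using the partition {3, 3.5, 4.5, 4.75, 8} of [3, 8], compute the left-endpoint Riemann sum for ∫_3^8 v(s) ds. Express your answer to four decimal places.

1.3797

Subinterval widths: 0.5, 1, 0.25, 3.25.
Left endpoints: 3, 3.5, 4.5, 4.75.
v(3) = 1/3, v(3.5) = 4/13, v(4.5) = 4/15, v(4.75) = 8/31.
Sum = Σ Δs_i · v(s_i).
Sum ≈ 1.3797.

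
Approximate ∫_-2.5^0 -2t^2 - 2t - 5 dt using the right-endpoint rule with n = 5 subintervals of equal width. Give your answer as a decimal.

-15

Δt = (0 − (-2.5))/5 = 0.5.
Right endpoints: -2, -1.5, -1, -0.5, 0.
f(-2) = -9, f(-1.5) = -6.5, f(-1) = -5, f(-0.5) = -4.5, f(0) = -5.
Sum = Δt · [f(-2) + f(-1.5) + f(-1) + f(-0.5) + f(0)].
Sum = -15.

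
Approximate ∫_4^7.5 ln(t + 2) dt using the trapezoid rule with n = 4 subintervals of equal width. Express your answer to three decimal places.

Δt = (7.5 − 4)/4 = 0.875.
f(4) ≈ 1.792, f(4.875) ≈ 1.928, f(5.75) ≈ 2.048, f(6.625) ≈ 2.155, f(7.5) ≈ 2.251.
T_4 = (Δt/2)·[f(t_0) + 2f(t_1) + 2f(t_2) + 2f(t_3) + f(t_4)].
Sum ≈ 7.133.

7.133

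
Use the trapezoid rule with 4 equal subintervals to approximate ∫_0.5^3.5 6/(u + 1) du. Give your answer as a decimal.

6.7

Δu = (3.5 − 0.5)/4 = 0.75.
f(0.5) = 4, f(1.25) = 8/3, f(2) = 2, f(2.75) = 1.6, f(3.5) = 4/3.
T_4 = (Δu/2)·[f(u_0) + 2f(u_1) + 2f(u_2) + 2f(u_3) + f(u_4)].
Sum = 6.7.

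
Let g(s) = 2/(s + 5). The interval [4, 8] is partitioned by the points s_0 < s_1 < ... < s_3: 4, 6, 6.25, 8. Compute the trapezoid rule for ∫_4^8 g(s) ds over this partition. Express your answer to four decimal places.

Subinterval widths: 2, 0.25, 1.75.
g(4) = 2/9, g(6) = 2/11, g(6.25) = 8/45, g(8) = 2/13.
On each subinterval the trapezoid contributes (Δs_i/2)·[g(s_{i-1}) + g(s_i)].
Sum ≈ 0.7392.

0.7392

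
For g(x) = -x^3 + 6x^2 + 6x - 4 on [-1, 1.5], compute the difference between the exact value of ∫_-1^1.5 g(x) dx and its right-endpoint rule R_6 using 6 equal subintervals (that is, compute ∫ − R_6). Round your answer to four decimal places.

Exact integral: ∫_-1^1.5 g(x) dx = 1.484375.
R_6 ≈ 5.640191.
Error ≈ 1.484375 − 5.640191 ≈ -4.1558.

-4.1558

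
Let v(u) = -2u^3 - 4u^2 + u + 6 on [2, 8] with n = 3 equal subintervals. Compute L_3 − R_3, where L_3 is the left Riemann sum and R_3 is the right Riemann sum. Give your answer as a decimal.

L_3 = -1540.
R_3 = -4024.
L_3 − R_3 = 2484.

2484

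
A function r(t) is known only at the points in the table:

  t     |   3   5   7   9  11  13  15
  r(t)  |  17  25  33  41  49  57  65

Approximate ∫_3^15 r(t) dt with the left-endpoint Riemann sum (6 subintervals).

444

Δt = 2.
Sum = 2·[17 + 25 + 33 + 41 + 49 + 57] = 444.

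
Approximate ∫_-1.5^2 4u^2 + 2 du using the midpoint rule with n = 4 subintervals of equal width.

21.2734375

Δu = (2 − (-1.5))/4 = 0.875.
Midpoints: -1.0625, -0.1875, 0.6875, 1.5625.
f(-1.0625) = 6.515625, f(-0.1875) = 2.140625, f(0.6875) = 3.890625, f(1.5625) = 11.765625.
Sum = Δu · [f(-1.0625) + f(-0.1875) + f(0.6875) + f(1.5625)].
Sum = 21.2734375.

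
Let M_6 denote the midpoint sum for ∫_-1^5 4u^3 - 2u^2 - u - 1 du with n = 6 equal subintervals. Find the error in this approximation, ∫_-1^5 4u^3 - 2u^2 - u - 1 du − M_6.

11

Exact integral: ∫_-1^5 f(u) du = 522.
M_6 = 511.
Error = 522 − 511 = 11.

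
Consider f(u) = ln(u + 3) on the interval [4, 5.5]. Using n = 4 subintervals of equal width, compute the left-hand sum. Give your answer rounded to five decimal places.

3.03249

Δu = (5.5 − 4)/4 = 0.375.
Left endpoints: 4, 4.375, 4.75, 5.125.
f(4) ≈ 1.94591, f(4.375) ≈ 1.99810, f(4.75) ≈ 2.04769, f(5.125) ≈ 2.09495.
Sum = Δu · [f(4) + f(4.375) + f(4.75) + f(5.125)].
Sum ≈ 3.03249.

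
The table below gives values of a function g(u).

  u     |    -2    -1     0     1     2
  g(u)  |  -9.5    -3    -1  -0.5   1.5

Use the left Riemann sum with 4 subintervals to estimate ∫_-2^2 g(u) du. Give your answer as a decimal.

-14

Δu = 1.
Sum = 1·[(-9.5) + (-3) + (-1) + (-0.5)] = -14.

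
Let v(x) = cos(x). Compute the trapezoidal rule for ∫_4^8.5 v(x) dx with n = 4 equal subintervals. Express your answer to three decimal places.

Δx = (8.5 − 4)/4 = 1.125.
v(4) ≈ -0.654, v(5.125) ≈ 0.401, v(6.25) ≈ 0.999, v(7.375) ≈ 0.461, v(8.5) ≈ -0.602.
T_4 = (Δx/2)·[v(x_0) + 2v(x_1) + 2v(x_2) + 2v(x_3) + v(x_4)].
Sum ≈ 1.388.

1.388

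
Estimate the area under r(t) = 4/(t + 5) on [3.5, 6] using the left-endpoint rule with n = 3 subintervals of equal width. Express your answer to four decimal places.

1.0772

Δt = (6 − 3.5)/3 = 5/6.
Left endpoints: 3.5, 13/3, 31/6.
r(3.5) = 8/17, r(13/3) = 3/7, r(31/6) = 24/61.
Sum = Δt · [r(3.5) + r(13/3) + r(31/6)].
Sum ≈ 1.0772.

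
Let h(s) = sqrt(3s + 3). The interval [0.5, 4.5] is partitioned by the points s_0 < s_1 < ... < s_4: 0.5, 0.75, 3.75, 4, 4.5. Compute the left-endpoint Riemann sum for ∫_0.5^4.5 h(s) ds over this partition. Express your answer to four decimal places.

10.2844

Subinterval widths: 0.25, 3, 0.25, 0.5.
Left endpoints: 0.5, 0.75, 3.75, 4.
h(0.5) ≈ 2.1213, h(0.75) ≈ 2.2913, h(3.75) ≈ 3.7749, h(4) ≈ 3.8730.
Sum = Σ Δs_i · h(s_i).
Sum ≈ 10.2844.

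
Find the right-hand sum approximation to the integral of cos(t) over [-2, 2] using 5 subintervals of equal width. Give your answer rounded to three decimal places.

Δt = (2 − (-2))/5 = 0.8.
Right endpoints: -1.2, -0.4, 0.4, 1.2, 2.
f(-1.2) ≈ 0.362, f(-0.4) ≈ 0.921, f(0.4) ≈ 0.921, f(1.2) ≈ 0.362, f(2) ≈ -0.416.
Sum = Δt · [f(-1.2) + f(-0.4) + f(0.4) + f(1.2) + f(2)].
Sum ≈ 1.721.

1.721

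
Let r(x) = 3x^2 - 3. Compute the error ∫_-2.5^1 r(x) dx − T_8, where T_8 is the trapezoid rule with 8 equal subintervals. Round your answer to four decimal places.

Exact integral: ∫_-2.5^1 r(x) dx = 6.125.
T_8 ≈ 6.459961.
Error ≈ 6.125 − 6.459961 ≈ -0.3350.

-0.3350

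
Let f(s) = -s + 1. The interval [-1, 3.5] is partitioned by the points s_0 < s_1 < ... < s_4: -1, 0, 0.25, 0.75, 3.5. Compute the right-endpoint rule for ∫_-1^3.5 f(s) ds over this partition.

Subinterval widths: 1, 0.25, 0.5, 2.75.
Right endpoints: 0, 0.25, 0.75, 3.5.
f(0) = 1, f(0.25) = 0.75, f(0.75) = 0.25, f(3.5) = -2.5.
Sum = Σ Δs_i · f(s_i).
Sum = -5.5625.

-5.5625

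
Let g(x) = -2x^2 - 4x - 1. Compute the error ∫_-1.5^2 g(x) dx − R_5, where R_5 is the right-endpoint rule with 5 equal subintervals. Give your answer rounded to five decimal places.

6.69667

Exact integral: ∫_-1.5^2 g(x) dx ≈ -14.5833333.
R_5 = -21.28.
Error ≈ -14.5833333 − (-21.28) ≈ 6.69667.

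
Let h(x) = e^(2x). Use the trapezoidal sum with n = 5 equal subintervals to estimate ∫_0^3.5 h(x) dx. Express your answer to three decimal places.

Δx = (3.5 − 0)/5 = 0.7.
h(0) ≈ 1.000, h(0.7) ≈ 4.055, h(1.4) ≈ 16.445, h(2.1) ≈ 66.686, h(2.8) ≈ 270.426, h(3.5) ≈ 1096.633.
T_5 = (Δx/2)·[h(x_0) + 2h(x_1) + ... + 2h(x_{4}) + h(x_5)].
Sum ≈ 634.500.

634.500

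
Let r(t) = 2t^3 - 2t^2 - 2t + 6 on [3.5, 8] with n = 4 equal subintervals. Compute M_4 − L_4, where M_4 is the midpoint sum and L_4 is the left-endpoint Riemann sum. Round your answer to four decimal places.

418.2100

M_4 ≈ 1620.043945.
L_4 ≈ 1201.833984.
M_4 − L_4 ≈ 418.2100.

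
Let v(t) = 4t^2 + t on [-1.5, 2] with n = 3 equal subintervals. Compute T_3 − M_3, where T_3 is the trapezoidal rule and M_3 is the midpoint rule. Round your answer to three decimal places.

T_3 ≈ 19.21759.
M_3 ≈ 14.45370.
T_3 − M_3 ≈ 4.764.

4.764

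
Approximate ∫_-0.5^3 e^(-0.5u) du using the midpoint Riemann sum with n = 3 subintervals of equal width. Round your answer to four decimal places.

Δu = (3 − (-0.5))/3 = 7/6.
Midpoints: 1/12, 1.25, 29/12.
f(1/12) ≈ 0.9592, f(1.25) ≈ 0.5353, f(29/12) ≈ 0.2987.
Sum = Δu · [f(1/12) + f(1.25) + f(29/12)].
Sum ≈ 2.0920.

2.0920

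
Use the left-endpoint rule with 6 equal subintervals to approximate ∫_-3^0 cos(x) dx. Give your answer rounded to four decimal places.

-0.3593

Δx = (0 − (-3))/6 = 0.5.
Left endpoints: -3, -2.5, -2, -1.5, -1, -0.5.
f(-3) ≈ -0.9900, f(-2.5) ≈ -0.8011, f(-2) ≈ -0.4161, f(-1.5) ≈ 0.0707, f(-1) ≈ 0.5403, f(-0.5) ≈ 0.8776.
Sum = Δx · [f(-3) + f(-2.5) + f(-2) + ...].
Sum ≈ -0.3593.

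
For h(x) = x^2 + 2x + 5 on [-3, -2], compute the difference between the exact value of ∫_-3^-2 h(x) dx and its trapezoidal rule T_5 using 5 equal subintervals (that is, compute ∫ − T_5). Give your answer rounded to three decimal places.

-0.007

Exact integral: ∫_-3^-2 h(x) dx ≈ 6.33333.
T_5 = 6.34.
Error ≈ 6.33333 − 6.34 ≈ -0.007.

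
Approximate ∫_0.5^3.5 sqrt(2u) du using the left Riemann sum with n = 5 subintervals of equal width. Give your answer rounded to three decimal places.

5.328

Δu = (3.5 − 0.5)/5 = 0.6.
Left endpoints: 0.5, 1.1, 1.7, 2.3, 2.9.
f(0.5) ≈ 1.000, f(1.1) ≈ 1.483, f(1.7) ≈ 1.844, f(2.3) ≈ 2.145, f(2.9) ≈ 2.408.
Sum = Δu · [f(0.5) + f(1.1) + f(1.7) + f(2.3) + f(2.9)].
Sum ≈ 5.328.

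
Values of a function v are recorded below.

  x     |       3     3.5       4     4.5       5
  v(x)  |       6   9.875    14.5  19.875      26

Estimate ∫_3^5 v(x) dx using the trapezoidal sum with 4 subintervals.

30.125

Δx = 0.5.
T_4 = (0.5/2)·[6 + 2·9.875 + 2·14.5 + 2·19.875 + 26] = 30.125.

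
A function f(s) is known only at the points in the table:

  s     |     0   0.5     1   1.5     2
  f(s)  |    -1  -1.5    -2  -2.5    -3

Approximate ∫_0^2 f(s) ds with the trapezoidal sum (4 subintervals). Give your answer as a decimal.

-4

Δs = 0.5.
T_4 = (0.5/2)·[(-1) + 2·(-1.5) + 2·(-2) + 2·(-2.5) + (-3)] = -4.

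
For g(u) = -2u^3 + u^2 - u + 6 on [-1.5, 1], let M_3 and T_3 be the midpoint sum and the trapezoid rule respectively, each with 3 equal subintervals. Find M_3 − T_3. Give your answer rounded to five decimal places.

M_3 ≈ 18.7528935.
T_3 ≈ 19.8379630.
M_3 − T_3 ≈ -1.08507.

-1.08507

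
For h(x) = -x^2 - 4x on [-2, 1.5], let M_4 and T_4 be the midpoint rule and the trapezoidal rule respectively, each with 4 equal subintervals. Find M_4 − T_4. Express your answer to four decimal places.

0.6699

M_4 ≈ -0.068359.
T_4 = -0.73828125.
M_4 − T_4 ≈ 0.6699.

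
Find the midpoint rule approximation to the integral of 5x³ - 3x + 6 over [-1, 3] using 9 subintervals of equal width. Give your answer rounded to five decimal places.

Δx = (3 − (-1))/9 = 4/9.
Midpoints: -7/9, -1/3, 1/9, 5/9, 1, 13/9, 17/9, 7/3, 25/9.
f(-7/9) = 4360/729, f(-1/3) = 184/27, f(1/9) = 4136/729, f(5/9) = 3784/729, f(1) = 8, f(13/9) = 12200/729, f(17/9) = 24808/729, f(7/3) = 1688/27, f(25/9) = 76424/729.
Sum = Δx · [f(-7/9) + f(-1/3) + f(1/9) + ...].
Sum ≈ 111.01235.

111.01235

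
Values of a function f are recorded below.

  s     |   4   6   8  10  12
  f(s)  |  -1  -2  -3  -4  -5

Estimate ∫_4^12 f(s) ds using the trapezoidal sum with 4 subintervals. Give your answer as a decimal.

-24

Δs = 2.
T_4 = (2/2)·[(-1) + 2·(-2) + 2·(-3) + 2·(-4) + (-5)] = -24.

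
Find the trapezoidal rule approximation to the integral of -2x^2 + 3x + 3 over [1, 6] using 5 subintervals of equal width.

Δx = (6 − 1)/5 = 1.
f(1) = 4, f(2) = 1, f(3) = -6, f(4) = -17, f(5) = -32, f(6) = -51.
T_5 = (Δx/2)·[f(x_0) + 2f(x_1) + ... + 2f(x_{4}) + f(x_5)].
Sum = -77.5.

-77.5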